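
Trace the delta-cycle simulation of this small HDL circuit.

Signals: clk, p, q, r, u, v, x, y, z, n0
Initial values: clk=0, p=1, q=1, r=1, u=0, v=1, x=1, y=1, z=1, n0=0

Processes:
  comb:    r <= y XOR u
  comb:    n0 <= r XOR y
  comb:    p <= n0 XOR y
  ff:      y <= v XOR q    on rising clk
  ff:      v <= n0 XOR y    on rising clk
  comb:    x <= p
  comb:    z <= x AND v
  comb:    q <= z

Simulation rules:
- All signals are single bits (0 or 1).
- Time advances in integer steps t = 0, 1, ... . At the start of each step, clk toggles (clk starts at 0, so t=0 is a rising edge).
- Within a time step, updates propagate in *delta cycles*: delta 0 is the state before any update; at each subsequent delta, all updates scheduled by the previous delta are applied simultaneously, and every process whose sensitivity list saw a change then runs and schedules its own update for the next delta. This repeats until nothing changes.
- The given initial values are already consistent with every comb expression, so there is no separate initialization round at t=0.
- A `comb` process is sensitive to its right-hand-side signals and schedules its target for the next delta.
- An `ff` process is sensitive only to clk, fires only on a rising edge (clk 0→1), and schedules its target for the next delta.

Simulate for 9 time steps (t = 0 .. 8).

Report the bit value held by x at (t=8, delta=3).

1

[bits: r,z,p,clk,v,y,x,n0,u,q]
t=0: Δ0=1110111001 Δ1=1111111001 Δ2=1111101001 Δ3=0101101101 Δ4=0111100001 Δ5=0001101001 Δ6=0101100000 Δ7=0001100001 Δ8=0001100000 | 8Δ
t=1: Δ0=0001100000 Δ1=0000100000 | 1Δ
t=2: Δ0=0000100000 Δ1=0001100000 Δ2=0001010000 Δ3=1011010100 Δ4=1001011000 Δ5=1011010000 Δ6=1011011000 | 6Δ
t=3: Δ0=1011011000 Δ1=1010011000 | 1Δ
t=4: Δ0=1010011000 Δ1=1011011000 Δ2=1011101000 Δ3=0101101100 Δ4=0111100001 Δ5=0001101001 Δ6=0101100000 Δ7=0001100001 Δ8=0001100000 | 8Δ
t=5: Δ0=0001100000 Δ1=0000100000 | 1Δ
t=6: Δ0=0000100000 Δ1=0001100000 Δ2=0001010000 Δ3=1011010100 Δ4=1001011000 Δ5=1011010000 Δ6=1011011000 | 6Δ
t=7: Δ0=1011011000 Δ1=1010011000 | 1Δ
t=8: Δ0=1010011000 Δ1=1011011000 Δ2=1011101000 Δ3=0101101100 Δ4=0111100001 Δ5=0001101001 Δ6=0101100000 Δ7=0001100001 Δ8=0001100000 | 8Δ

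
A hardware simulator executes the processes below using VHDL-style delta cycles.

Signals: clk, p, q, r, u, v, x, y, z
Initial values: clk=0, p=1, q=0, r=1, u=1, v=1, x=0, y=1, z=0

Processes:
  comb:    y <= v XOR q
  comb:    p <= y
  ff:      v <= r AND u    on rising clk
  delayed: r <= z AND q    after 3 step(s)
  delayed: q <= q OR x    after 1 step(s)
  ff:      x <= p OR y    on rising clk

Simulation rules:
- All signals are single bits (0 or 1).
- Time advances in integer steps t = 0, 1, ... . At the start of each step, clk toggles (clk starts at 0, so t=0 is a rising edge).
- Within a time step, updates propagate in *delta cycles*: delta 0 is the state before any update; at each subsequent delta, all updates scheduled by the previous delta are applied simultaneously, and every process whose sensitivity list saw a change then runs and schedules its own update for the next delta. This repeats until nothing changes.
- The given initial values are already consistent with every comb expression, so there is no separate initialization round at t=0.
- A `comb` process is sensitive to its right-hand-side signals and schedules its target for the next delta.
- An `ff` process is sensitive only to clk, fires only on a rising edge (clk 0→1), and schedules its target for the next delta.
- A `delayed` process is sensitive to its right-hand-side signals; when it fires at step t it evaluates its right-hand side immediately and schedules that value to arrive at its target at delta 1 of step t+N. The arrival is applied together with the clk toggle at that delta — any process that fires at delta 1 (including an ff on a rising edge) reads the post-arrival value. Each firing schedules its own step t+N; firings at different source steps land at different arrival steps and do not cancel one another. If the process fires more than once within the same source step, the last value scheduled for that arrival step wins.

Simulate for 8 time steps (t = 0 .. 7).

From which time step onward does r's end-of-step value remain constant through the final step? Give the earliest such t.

t=0 Δ0: u=1 z=0 clk=0 v=1 x=0 q=0 r=1 p=1 y=1
  Δ1: clk:0→1
  Δ2: x:0→1
  (2Δ to stable)
t=1 Δ0: u=1 z=0 clk=1 v=1 x=1 q=0 r=1 p=1 y=1
  Δ1: clk:1→0, q:0→1
  Δ2: y:1→0
  Δ3: p:1→0
  (3Δ to stable)
t=2 Δ0: u=1 z=0 clk=0 v=1 x=1 q=1 r=1 p=0 y=0
  Δ1: clk:0→1
  Δ2: x:1→0
  (2Δ to stable)
t=3 Δ0: u=1 z=0 clk=1 v=1 x=0 q=1 r=1 p=0 y=0
  Δ1: clk:1→0
  (1Δ to stable)
t=4 Δ0: u=1 z=0 clk=0 v=1 x=0 q=1 r=1 p=0 y=0
  Δ1: clk:0→1, r:1→0
  Δ2: v:1→0
  Δ3: y:0→1
  Δ4: p:0→1
  (4Δ to stable)
t=5 Δ0: u=1 z=0 clk=1 v=0 x=0 q=1 r=0 p=1 y=1
  Δ1: clk:1→0
  (1Δ to stable)
t=6 Δ0: u=1 z=0 clk=0 v=0 x=0 q=1 r=0 p=1 y=1
  Δ1: clk:0→1
  Δ2: x:0→1
  (2Δ to stable)
t=7 Δ0: u=1 z=0 clk=1 v=0 x=1 q=1 r=0 p=1 y=1
  Δ1: clk:1→0
  (1Δ to stable)

4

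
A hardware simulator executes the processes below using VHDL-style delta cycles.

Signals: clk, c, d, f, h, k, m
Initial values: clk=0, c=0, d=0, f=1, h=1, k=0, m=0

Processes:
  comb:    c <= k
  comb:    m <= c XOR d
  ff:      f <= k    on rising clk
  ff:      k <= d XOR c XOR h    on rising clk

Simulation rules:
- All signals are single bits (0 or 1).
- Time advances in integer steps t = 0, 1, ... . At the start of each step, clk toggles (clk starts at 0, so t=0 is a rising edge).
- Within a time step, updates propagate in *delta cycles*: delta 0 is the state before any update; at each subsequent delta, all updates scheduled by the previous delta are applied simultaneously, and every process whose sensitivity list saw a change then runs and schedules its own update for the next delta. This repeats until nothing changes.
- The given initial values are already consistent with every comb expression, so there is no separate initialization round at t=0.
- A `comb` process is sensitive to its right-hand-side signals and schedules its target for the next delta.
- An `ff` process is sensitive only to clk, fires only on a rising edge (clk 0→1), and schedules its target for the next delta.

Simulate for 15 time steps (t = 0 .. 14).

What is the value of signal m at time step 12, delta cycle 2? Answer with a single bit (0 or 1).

0

t=0 Δ0: f=1 h=1 k=0 d=0 m=0 c=0 clk=0
  Δ1: clk:0→1
  Δ2: f:1→0, k:0→1
  Δ3: c:0→1
  Δ4: m:0→1
  (4Δ to stable)
t=1 Δ0: f=0 h=1 k=1 d=0 m=1 c=1 clk=1
  Δ1: clk:1→0
  (1Δ to stable)
t=2 Δ0: f=0 h=1 k=1 d=0 m=1 c=1 clk=0
  Δ1: clk:0→1
  Δ2: f:0→1, k:1→0
  Δ3: c:1→0
  Δ4: m:1→0
  (4Δ to stable)
t=3 Δ0: f=1 h=1 k=0 d=0 m=0 c=0 clk=1
  Δ1: clk:1→0
  (1Δ to stable)
t=4 Δ0: f=1 h=1 k=0 d=0 m=0 c=0 clk=0
  Δ1: clk:0→1
  Δ2: f:1→0, k:0→1
  Δ3: c:0→1
  Δ4: m:0→1
  (4Δ to stable)
t=5 Δ0: f=0 h=1 k=1 d=0 m=1 c=1 clk=1
  Δ1: clk:1→0
  (1Δ to stable)
t=6 Δ0: f=0 h=1 k=1 d=0 m=1 c=1 clk=0
  Δ1: clk:0→1
  Δ2: f:0→1, k:1→0
  Δ3: c:1→0
  Δ4: m:1→0
  (4Δ to stable)
t=7 Δ0: f=1 h=1 k=0 d=0 m=0 c=0 clk=1
  Δ1: clk:1→0
  (1Δ to stable)
t=8 Δ0: f=1 h=1 k=0 d=0 m=0 c=0 clk=0
  Δ1: clk:0→1
  Δ2: f:1→0, k:0→1
  Δ3: c:0→1
  Δ4: m:0→1
  (4Δ to stable)
t=9 Δ0: f=0 h=1 k=1 d=0 m=1 c=1 clk=1
  Δ1: clk:1→0
  (1Δ to stable)
t=10 Δ0: f=0 h=1 k=1 d=0 m=1 c=1 clk=0
  Δ1: clk:0→1
  Δ2: f:0→1, k:1→0
  Δ3: c:1→0
  Δ4: m:1→0
  (4Δ to stable)
t=11 Δ0: f=1 h=1 k=0 d=0 m=0 c=0 clk=1
  Δ1: clk:1→0
  (1Δ to stable)
t=12 Δ0: f=1 h=1 k=0 d=0 m=0 c=0 clk=0
  Δ1: clk:0→1
  Δ2: f:1→0, k:0→1
  Δ3: c:0→1
  Δ4: m:0→1
  (4Δ to stable)
t=13 Δ0: f=0 h=1 k=1 d=0 m=1 c=1 clk=1
  Δ1: clk:1→0
  (1Δ to stable)
t=14 Δ0: f=0 h=1 k=1 d=0 m=1 c=1 clk=0
  Δ1: clk:0→1
  Δ2: f:0→1, k:1→0
  Δ3: c:1→0
  Δ4: m:1→0
  (4Δ to stable)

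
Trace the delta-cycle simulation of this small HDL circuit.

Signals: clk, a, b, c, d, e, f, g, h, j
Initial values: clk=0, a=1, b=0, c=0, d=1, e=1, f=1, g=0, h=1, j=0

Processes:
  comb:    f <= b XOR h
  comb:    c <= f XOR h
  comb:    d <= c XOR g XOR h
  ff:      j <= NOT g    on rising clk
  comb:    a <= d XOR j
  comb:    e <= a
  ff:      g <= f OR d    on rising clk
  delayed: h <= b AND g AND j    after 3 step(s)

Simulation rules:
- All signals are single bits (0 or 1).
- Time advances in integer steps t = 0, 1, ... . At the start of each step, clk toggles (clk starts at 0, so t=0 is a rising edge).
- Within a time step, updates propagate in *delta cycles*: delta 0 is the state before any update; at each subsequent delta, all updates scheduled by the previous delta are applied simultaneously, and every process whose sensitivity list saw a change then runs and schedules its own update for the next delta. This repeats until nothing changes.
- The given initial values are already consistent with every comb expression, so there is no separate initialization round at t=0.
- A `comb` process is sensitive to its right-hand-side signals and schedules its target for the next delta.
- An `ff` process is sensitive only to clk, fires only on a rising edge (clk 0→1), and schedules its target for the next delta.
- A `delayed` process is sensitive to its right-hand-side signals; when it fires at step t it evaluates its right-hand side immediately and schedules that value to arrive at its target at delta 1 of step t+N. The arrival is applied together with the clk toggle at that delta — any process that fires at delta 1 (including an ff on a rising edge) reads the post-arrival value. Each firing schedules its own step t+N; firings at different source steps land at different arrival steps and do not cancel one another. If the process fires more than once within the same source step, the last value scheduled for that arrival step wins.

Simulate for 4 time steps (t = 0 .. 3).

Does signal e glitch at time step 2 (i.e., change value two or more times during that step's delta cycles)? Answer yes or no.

t=0 Δ0: j=0 f=1 clk=0 a=1 g=0 b=0 c=0 e=1 h=1 d=1
  Δ1: clk:0→1
  Δ2: j:0→1, g:0→1
  Δ3: a:1→0, d:1→0
  Δ4: a:0→1, e:1→0
  Δ5: e:0→1
  (5Δ to stable)
t=1 Δ0: j=1 f=1 clk=1 a=1 g=1 b=0 c=0 e=1 h=1 d=0
  Δ1: clk:1→0
  (1Δ to stable)
t=2 Δ0: j=1 f=1 clk=0 a=1 g=1 b=0 c=0 e=1 h=1 d=0
  Δ1: clk:0→1
  Δ2: j:1→0
  Δ3: a:1→0
  Δ4: e:1→0
  (4Δ to stable)
t=3 Δ0: j=0 f=1 clk=1 a=0 g=1 b=0 c=0 e=0 h=1 d=0
  Δ1: clk:1→0, h:1→0
  Δ2: f:1→0, c:0→1, d:0→1
  Δ3: a:0→1, c:1→0, d:1→0
  Δ4: a:1→0, e:0→1, d:0→1
  Δ5: a:0→1, e:1→0
  Δ6: e:0→1
  (6Δ to stable)

no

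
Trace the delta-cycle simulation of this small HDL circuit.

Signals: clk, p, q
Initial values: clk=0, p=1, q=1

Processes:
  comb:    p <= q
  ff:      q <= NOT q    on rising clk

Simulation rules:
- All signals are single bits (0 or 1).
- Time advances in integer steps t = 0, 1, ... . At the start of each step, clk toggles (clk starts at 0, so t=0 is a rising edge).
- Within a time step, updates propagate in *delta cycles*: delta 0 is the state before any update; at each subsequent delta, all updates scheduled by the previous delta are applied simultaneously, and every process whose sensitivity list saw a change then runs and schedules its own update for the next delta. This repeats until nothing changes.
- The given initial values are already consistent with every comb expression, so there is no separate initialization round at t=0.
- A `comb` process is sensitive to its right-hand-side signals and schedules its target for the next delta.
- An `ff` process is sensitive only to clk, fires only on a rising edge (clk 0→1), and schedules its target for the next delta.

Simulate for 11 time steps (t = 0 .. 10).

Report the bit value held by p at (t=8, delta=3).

0

t=0 Δ0: clk=0 p=1 q=1
  Δ1: clk:0→1
  Δ2: q:1→0
  Δ3: p:1→0
  (3Δ to stable)
t=1 Δ0: clk=1 p=0 q=0
  Δ1: clk:1→0
  (1Δ to stable)
t=2 Δ0: clk=0 p=0 q=0
  Δ1: clk:0→1
  Δ2: q:0→1
  Δ3: p:0→1
  (3Δ to stable)
t=3 Δ0: clk=1 p=1 q=1
  Δ1: clk:1→0
  (1Δ to stable)
t=4 Δ0: clk=0 p=1 q=1
  Δ1: clk:0→1
  Δ2: q:1→0
  Δ3: p:1→0
  (3Δ to stable)
t=5 Δ0: clk=1 p=0 q=0
  Δ1: clk:1→0
  (1Δ to stable)
t=6 Δ0: clk=0 p=0 q=0
  Δ1: clk:0→1
  Δ2: q:0→1
  Δ3: p:0→1
  (3Δ to stable)
t=7 Δ0: clk=1 p=1 q=1
  Δ1: clk:1→0
  (1Δ to stable)
t=8 Δ0: clk=0 p=1 q=1
  Δ1: clk:0→1
  Δ2: q:1→0
  Δ3: p:1→0
  (3Δ to stable)
t=9 Δ0: clk=1 p=0 q=0
  Δ1: clk:1→0
  (1Δ to stable)
t=10 Δ0: clk=0 p=0 q=0
  Δ1: clk:0→1
  Δ2: q:0→1
  Δ3: p:0→1
  (3Δ to stable)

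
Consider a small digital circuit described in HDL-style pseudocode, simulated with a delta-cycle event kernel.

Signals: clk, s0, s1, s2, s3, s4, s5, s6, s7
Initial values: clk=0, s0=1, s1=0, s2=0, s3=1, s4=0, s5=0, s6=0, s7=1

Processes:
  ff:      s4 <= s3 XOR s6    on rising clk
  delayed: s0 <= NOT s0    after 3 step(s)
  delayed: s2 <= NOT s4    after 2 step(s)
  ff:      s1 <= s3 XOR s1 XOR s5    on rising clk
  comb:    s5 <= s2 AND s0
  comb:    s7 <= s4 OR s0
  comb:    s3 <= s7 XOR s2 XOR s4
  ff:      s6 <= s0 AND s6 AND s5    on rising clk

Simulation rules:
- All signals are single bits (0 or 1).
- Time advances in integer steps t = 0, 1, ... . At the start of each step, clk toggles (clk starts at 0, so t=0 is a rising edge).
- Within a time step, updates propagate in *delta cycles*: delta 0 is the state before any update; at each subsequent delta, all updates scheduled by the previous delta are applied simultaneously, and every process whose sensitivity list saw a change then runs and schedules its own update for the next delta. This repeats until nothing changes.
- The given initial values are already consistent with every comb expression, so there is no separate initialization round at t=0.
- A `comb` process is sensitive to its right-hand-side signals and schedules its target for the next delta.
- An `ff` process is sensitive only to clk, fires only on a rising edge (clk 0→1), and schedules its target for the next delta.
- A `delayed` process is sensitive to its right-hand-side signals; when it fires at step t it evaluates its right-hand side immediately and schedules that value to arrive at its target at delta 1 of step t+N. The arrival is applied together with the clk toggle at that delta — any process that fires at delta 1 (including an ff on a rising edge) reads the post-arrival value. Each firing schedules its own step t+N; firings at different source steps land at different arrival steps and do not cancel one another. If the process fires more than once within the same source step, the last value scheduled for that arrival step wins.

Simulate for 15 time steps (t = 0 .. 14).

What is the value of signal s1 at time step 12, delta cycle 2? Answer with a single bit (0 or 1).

[bits: s6,s7,s2,s4,s0,s3,clk,s1,s5]
t=0: Δ0=010011000 Δ1=010011100 Δ2=010111110 Δ3=010110110 | 3Δ
t=1: Δ0=010110110 Δ1=010110010 | 1Δ
t=2: Δ0=010110010 Δ1=010110110 Δ2=010010110 Δ3=010011110 | 3Δ
t=3: Δ0=010011110 Δ1=010011010 | 1Δ
t=4: Δ0=010011010 Δ1=011011110 Δ2=011110101 Δ3=011111101 | 3Δ
t=5: Δ0=011111101 Δ1=011111001 | 1Δ
t=6: Δ0=011111001 Δ1=010111101 Δ2=010110100 | 2Δ
t=7: Δ0=010110100 Δ1=010110000 | 1Δ
t=8: Δ0=010110000 Δ1=010110100 Δ2=010010100 Δ3=010011100 | 3Δ
t=9: Δ0=010011100 Δ1=010011000 | 1Δ
t=10: Δ0=010011000 Δ1=011011100 Δ2=011110111 Δ3=011111111 | 3Δ
t=11: Δ0=011111111 Δ1=011111011 | 1Δ
t=12: Δ0=011111011 Δ1=010111111 Δ2=010110110 | 2Δ
t=13: Δ0=010110110 Δ1=010110010 | 1Δ
t=14: Δ0=010110010 Δ1=010110110 Δ2=010010110 Δ3=010011110 | 3Δ

1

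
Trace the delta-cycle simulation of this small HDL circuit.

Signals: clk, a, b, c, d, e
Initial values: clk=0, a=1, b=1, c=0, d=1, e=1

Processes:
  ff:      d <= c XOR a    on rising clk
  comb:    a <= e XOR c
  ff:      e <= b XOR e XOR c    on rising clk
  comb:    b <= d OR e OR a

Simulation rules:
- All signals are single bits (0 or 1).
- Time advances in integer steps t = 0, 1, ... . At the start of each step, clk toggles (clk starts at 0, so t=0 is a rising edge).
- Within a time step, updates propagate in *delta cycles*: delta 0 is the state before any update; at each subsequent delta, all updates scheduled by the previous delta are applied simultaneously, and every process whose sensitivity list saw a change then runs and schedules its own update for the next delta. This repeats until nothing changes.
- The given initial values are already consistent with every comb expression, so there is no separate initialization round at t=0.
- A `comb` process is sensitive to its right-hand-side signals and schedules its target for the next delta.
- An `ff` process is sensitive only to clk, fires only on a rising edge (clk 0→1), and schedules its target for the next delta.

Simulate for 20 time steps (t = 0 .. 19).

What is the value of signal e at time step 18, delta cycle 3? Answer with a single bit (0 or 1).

1

[bits: clk,b,d,e,c,a]
t=0: Δ0=011101 Δ1=111101 Δ2=111001 Δ3=111000 | 3Δ
t=1: Δ0=111000 Δ1=011000 | 1Δ
t=2: Δ0=011000 Δ1=111000 Δ2=110100 Δ3=110101 | 3Δ
t=3: Δ0=110101 Δ1=010101 | 1Δ
t=4: Δ0=010101 Δ1=110101 Δ2=111001 Δ3=111000 | 3Δ
t=5: Δ0=111000 Δ1=011000 | 1Δ
t=6: Δ0=011000 Δ1=111000 Δ2=110100 Δ3=110101 | 3Δ
t=7: Δ0=110101 Δ1=010101 | 1Δ
t=8: Δ0=010101 Δ1=110101 Δ2=111001 Δ3=111000 | 3Δ
t=9: Δ0=111000 Δ1=011000 | 1Δ
t=10: Δ0=011000 Δ1=111000 Δ2=110100 Δ3=110101 | 3Δ
t=11: Δ0=110101 Δ1=010101 | 1Δ
t=12: Δ0=010101 Δ1=110101 Δ2=111001 Δ3=111000 | 3Δ
t=13: Δ0=111000 Δ1=011000 | 1Δ
t=14: Δ0=011000 Δ1=111000 Δ2=110100 Δ3=110101 | 3Δ
t=15: Δ0=110101 Δ1=010101 | 1Δ
t=16: Δ0=010101 Δ1=110101 Δ2=111001 Δ3=111000 | 3Δ
t=17: Δ0=111000 Δ1=011000 | 1Δ
t=18: Δ0=011000 Δ1=111000 Δ2=110100 Δ3=110101 | 3Δ
t=19: Δ0=110101 Δ1=010101 | 1Δ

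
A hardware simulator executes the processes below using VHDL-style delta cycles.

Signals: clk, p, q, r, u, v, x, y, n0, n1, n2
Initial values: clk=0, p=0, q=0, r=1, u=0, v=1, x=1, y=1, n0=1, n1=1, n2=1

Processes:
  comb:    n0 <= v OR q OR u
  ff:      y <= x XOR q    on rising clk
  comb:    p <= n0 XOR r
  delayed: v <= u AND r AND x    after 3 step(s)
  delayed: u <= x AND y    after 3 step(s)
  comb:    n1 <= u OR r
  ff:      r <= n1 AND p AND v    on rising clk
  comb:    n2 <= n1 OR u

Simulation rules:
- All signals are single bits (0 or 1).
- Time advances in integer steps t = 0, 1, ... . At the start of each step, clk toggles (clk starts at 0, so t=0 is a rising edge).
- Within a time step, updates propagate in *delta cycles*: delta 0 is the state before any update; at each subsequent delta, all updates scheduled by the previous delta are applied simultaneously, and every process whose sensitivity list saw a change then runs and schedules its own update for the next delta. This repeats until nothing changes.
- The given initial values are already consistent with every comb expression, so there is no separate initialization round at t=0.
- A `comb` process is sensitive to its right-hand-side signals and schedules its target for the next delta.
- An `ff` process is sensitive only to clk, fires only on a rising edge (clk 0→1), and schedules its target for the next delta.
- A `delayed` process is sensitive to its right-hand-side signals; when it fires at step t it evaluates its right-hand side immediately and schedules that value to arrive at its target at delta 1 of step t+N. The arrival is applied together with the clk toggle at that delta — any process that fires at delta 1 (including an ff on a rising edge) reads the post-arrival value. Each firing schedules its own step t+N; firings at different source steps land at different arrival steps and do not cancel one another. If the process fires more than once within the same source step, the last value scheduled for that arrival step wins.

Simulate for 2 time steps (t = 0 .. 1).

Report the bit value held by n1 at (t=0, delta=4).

0

[bits: r,p,x,n0,clk,q,n2,y,v,n1,u]
t=0: Δ0=10110011110 Δ1=10111011110 Δ2=00111011110 Δ3=01111011100 Δ4=01111001100 | 4Δ
t=1: Δ0=01111001100 Δ1=01110001100 | 1Δ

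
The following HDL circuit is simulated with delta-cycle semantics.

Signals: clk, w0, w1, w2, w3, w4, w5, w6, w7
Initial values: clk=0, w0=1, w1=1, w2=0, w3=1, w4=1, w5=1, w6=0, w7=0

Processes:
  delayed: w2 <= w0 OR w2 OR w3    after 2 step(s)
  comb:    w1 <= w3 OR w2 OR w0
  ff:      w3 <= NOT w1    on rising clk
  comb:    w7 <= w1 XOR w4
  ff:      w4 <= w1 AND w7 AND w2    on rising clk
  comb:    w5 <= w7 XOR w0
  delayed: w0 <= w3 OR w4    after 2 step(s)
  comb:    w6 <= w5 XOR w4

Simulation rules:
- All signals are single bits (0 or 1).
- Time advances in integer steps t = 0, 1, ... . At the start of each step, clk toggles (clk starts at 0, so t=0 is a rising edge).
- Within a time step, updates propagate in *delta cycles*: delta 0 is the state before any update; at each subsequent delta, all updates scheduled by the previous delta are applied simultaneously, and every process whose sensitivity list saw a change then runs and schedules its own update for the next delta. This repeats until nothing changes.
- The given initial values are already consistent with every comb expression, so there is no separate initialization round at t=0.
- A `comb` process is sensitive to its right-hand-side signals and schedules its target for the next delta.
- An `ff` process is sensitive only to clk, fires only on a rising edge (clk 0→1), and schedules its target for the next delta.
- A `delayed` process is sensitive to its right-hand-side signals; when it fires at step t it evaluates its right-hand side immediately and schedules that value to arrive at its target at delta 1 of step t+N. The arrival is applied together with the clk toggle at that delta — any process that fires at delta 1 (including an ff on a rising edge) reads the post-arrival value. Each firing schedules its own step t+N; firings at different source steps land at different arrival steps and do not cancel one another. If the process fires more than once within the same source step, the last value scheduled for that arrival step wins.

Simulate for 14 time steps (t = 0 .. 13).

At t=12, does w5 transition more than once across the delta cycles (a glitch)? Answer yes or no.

t0.Δ0 clk=0 w5=1 w0=1 w4=1 w6=0 w2=0 w3=1 w1=1 w7=0
t0.Δ1 clk=1 w5=1 w0=1 w4=1 w6=0 w2=0 w3=1 w1=1 w7=0
t0.Δ2 clk=1 w5=1 w0=1 w4=0 w6=0 w2=0 w3=0 w1=1 w7=0
t0.Δ3 clk=1 w5=1 w0=1 w4=0 w6=1 w2=0 w3=0 w1=1 w7=1
t0.Δ4 clk=1 w5=0 w0=1 w4=0 w6=1 w2=0 w3=0 w1=1 w7=1
t0.Δ5 clk=1 w5=0 w0=1 w4=0 w6=0 w2=0 w3=0 w1=1 w7=1
t1.Δ0 clk=1 w5=0 w0=1 w4=0 w6=0 w2=0 w3=0 w1=1 w7=1
t1.Δ1 clk=0 w5=0 w0=1 w4=0 w6=0 w2=0 w3=0 w1=1 w7=1
t2.Δ0 clk=0 w5=0 w0=1 w4=0 w6=0 w2=0 w3=0 w1=1 w7=1
t2.Δ1 clk=1 w5=0 w0=0 w4=0 w6=0 w2=1 w3=0 w1=1 w7=1
t2.Δ2 clk=1 w5=1 w0=0 w4=1 w6=0 w2=1 w3=0 w1=1 w7=1
t2.Δ3 clk=1 w5=1 w0=0 w4=1 w6=0 w2=1 w3=0 w1=1 w7=0
t2.Δ4 clk=1 w5=0 w0=0 w4=1 w6=0 w2=1 w3=0 w1=1 w7=0
t2.Δ5 clk=1 w5=0 w0=0 w4=1 w6=1 w2=1 w3=0 w1=1 w7=0
t3.Δ0 clk=1 w5=0 w0=0 w4=1 w6=1 w2=1 w3=0 w1=1 w7=0
t3.Δ1 clk=0 w5=0 w0=0 w4=1 w6=1 w2=1 w3=0 w1=1 w7=0
t4.Δ0 clk=0 w5=0 w0=0 w4=1 w6=1 w2=1 w3=0 w1=1 w7=0
t4.Δ1 clk=1 w5=0 w0=1 w4=1 w6=1 w2=1 w3=0 w1=1 w7=0
t4.Δ2 clk=1 w5=1 w0=1 w4=0 w6=1 w2=1 w3=0 w1=1 w7=0
t4.Δ3 clk=1 w5=1 w0=1 w4=0 w6=1 w2=1 w3=0 w1=1 w7=1
t4.Δ4 clk=1 w5=0 w0=1 w4=0 w6=1 w2=1 w3=0 w1=1 w7=1
t4.Δ5 clk=1 w5=0 w0=1 w4=0 w6=0 w2=1 w3=0 w1=1 w7=1
t5.Δ0 clk=1 w5=0 w0=1 w4=0 w6=0 w2=1 w3=0 w1=1 w7=1
t5.Δ1 clk=0 w5=0 w0=1 w4=0 w6=0 w2=1 w3=0 w1=1 w7=1
t6.Δ0 clk=0 w5=0 w0=1 w4=0 w6=0 w2=1 w3=0 w1=1 w7=1
t6.Δ1 clk=1 w5=0 w0=0 w4=0 w6=0 w2=1 w3=0 w1=1 w7=1
t6.Δ2 clk=1 w5=1 w0=0 w4=1 w6=0 w2=1 w3=0 w1=1 w7=1
t6.Δ3 clk=1 w5=1 w0=0 w4=1 w6=0 w2=1 w3=0 w1=1 w7=0
t6.Δ4 clk=1 w5=0 w0=0 w4=1 w6=0 w2=1 w3=0 w1=1 w7=0
t6.Δ5 clk=1 w5=0 w0=0 w4=1 w6=1 w2=1 w3=0 w1=1 w7=0
t7.Δ0 clk=1 w5=0 w0=0 w4=1 w6=1 w2=1 w3=0 w1=1 w7=0
t7.Δ1 clk=0 w5=0 w0=0 w4=1 w6=1 w2=1 w3=0 w1=1 w7=0
t8.Δ0 clk=0 w5=0 w0=0 w4=1 w6=1 w2=1 w3=0 w1=1 w7=0
t8.Δ1 clk=1 w5=0 w0=1 w4=1 w6=1 w2=1 w3=0 w1=1 w7=0
t8.Δ2 clk=1 w5=1 w0=1 w4=0 w6=1 w2=1 w3=0 w1=1 w7=0
t8.Δ3 clk=1 w5=1 w0=1 w4=0 w6=1 w2=1 w3=0 w1=1 w7=1
t8.Δ4 clk=1 w5=0 w0=1 w4=0 w6=1 w2=1 w3=0 w1=1 w7=1
t8.Δ5 clk=1 w5=0 w0=1 w4=0 w6=0 w2=1 w3=0 w1=1 w7=1
t9.Δ0 clk=1 w5=0 w0=1 w4=0 w6=0 w2=1 w3=0 w1=1 w7=1
t9.Δ1 clk=0 w5=0 w0=1 w4=0 w6=0 w2=1 w3=0 w1=1 w7=1
t10.Δ0 clk=0 w5=0 w0=1 w4=0 w6=0 w2=1 w3=0 w1=1 w7=1
t10.Δ1 clk=1 w5=0 w0=0 w4=0 w6=0 w2=1 w3=0 w1=1 w7=1
t10.Δ2 clk=1 w5=1 w0=0 w4=1 w6=0 w2=1 w3=0 w1=1 w7=1
t10.Δ3 clk=1 w5=1 w0=0 w4=1 w6=0 w2=1 w3=0 w1=1 w7=0
t10.Δ4 clk=1 w5=0 w0=0 w4=1 w6=0 w2=1 w3=0 w1=1 w7=0
t10.Δ5 clk=1 w5=0 w0=0 w4=1 w6=1 w2=1 w3=0 w1=1 w7=0
t11.Δ0 clk=1 w5=0 w0=0 w4=1 w6=1 w2=1 w3=0 w1=1 w7=0
t11.Δ1 clk=0 w5=0 w0=0 w4=1 w6=1 w2=1 w3=0 w1=1 w7=0
t12.Δ0 clk=0 w5=0 w0=0 w4=1 w6=1 w2=1 w3=0 w1=1 w7=0
t12.Δ1 clk=1 w5=0 w0=1 w4=1 w6=1 w2=1 w3=0 w1=1 w7=0
t12.Δ2 clk=1 w5=1 w0=1 w4=0 w6=1 w2=1 w3=0 w1=1 w7=0
t12.Δ3 clk=1 w5=1 w0=1 w4=0 w6=1 w2=1 w3=0 w1=1 w7=1
t12.Δ4 clk=1 w5=0 w0=1 w4=0 w6=1 w2=1 w3=0 w1=1 w7=1
t12.Δ5 clk=1 w5=0 w0=1 w4=0 w6=0 w2=1 w3=0 w1=1 w7=1
t13.Δ0 clk=1 w5=0 w0=1 w4=0 w6=0 w2=1 w3=0 w1=1 w7=1
t13.Δ1 clk=0 w5=0 w0=1 w4=0 w6=0 w2=1 w3=0 w1=1 w7=1

yes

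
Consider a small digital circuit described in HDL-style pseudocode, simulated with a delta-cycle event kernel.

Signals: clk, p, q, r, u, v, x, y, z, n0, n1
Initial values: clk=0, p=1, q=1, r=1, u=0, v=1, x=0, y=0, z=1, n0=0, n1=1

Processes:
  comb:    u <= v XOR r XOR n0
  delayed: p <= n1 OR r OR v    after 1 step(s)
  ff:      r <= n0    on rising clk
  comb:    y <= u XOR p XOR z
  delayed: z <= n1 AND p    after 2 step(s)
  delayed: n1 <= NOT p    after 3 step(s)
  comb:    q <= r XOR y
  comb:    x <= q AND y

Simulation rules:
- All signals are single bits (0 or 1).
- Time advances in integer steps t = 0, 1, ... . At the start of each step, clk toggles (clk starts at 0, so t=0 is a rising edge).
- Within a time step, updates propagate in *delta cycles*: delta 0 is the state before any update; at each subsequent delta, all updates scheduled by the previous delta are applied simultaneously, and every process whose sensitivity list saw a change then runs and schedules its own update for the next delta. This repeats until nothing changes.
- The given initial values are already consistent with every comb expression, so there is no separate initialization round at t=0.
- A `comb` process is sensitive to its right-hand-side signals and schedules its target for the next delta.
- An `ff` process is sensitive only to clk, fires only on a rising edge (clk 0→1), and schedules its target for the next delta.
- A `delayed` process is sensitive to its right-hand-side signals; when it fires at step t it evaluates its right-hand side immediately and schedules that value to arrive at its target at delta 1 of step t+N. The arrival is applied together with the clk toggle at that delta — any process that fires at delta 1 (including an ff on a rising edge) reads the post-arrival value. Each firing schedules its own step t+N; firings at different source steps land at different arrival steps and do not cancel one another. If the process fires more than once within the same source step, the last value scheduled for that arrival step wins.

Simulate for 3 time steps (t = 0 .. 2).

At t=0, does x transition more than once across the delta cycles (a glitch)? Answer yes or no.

no

t=0 Δ0: r=1 p=1 clk=0 x=0 q=1 y=0 n1=1 n0=0 v=1 u=0 z=1
  Δ1: clk:0→1
  Δ2: r:1→0
  Δ3: q:1→0, u:0→1
  Δ4: y:0→1
  Δ5: q:0→1
  Δ6: x:0→1
  (6Δ to stable)
t=1 Δ0: r=0 p=1 clk=1 x=1 q=1 y=1 n1=1 n0=0 v=1 u=1 z=1
  Δ1: clk:1→0
  (1Δ to stable)
t=2 Δ0: r=0 p=1 clk=0 x=1 q=1 y=1 n1=1 n0=0 v=1 u=1 z=1
  Δ1: clk:0→1
  (1Δ to stable)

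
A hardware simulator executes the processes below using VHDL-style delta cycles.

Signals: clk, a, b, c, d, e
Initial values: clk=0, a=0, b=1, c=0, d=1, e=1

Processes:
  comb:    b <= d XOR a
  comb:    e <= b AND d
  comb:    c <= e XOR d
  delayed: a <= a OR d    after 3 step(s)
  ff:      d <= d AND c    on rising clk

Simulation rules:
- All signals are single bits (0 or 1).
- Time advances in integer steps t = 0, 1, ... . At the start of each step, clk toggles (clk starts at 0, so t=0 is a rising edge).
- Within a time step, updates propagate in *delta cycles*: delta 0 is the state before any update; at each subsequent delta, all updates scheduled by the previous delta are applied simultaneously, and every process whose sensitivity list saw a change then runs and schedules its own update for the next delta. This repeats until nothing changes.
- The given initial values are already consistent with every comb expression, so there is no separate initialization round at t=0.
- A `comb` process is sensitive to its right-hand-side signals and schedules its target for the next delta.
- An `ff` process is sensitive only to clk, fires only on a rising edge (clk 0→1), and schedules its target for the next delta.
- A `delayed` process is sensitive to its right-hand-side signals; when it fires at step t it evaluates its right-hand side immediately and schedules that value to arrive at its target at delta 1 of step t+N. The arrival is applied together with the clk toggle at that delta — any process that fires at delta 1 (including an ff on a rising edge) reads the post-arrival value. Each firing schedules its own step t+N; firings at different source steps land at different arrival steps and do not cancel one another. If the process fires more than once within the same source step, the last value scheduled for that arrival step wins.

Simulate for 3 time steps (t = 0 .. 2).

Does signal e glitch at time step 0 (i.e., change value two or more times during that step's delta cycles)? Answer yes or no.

no

[bits: c,d,clk,e,a,b]
t=0: Δ0=010101 Δ1=011101 Δ2=001101 Δ3=101000 Δ4=001000 | 4Δ
t=1: Δ0=001000 Δ1=000000 | 1Δ
t=2: Δ0=000000 Δ1=001000 | 1Δ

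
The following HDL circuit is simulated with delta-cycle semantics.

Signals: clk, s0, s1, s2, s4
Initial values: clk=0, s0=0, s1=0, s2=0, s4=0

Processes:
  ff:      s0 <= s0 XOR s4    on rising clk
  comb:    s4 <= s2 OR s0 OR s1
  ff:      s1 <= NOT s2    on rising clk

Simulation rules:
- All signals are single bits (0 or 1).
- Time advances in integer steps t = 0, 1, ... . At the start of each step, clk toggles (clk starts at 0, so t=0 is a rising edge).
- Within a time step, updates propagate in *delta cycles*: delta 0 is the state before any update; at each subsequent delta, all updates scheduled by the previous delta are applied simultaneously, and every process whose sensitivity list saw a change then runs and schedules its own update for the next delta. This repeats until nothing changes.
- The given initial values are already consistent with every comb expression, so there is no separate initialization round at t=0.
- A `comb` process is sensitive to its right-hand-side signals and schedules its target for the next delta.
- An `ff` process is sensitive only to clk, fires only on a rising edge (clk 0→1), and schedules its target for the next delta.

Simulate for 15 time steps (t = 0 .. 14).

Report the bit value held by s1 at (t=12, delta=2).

1

t=0 Δ0: s4=0 s1=0 s0=0 s2=0 clk=0
  Δ1: clk:0→1
  Δ2: s1:0→1
  Δ3: s4:0→1
  (3Δ to stable)
t=1 Δ0: s4=1 s1=1 s0=0 s2=0 clk=1
  Δ1: clk:1→0
  (1Δ to stable)
t=2 Δ0: s4=1 s1=1 s0=0 s2=0 clk=0
  Δ1: clk:0→1
  Δ2: s0:0→1
  (2Δ to stable)
t=3 Δ0: s4=1 s1=1 s0=1 s2=0 clk=1
  Δ1: clk:1→0
  (1Δ to stable)
t=4 Δ0: s4=1 s1=1 s0=1 s2=0 clk=0
  Δ1: clk:0→1
  Δ2: s0:1→0
  (2Δ to stable)
t=5 Δ0: s4=1 s1=1 s0=0 s2=0 clk=1
  Δ1: clk:1→0
  (1Δ to stable)
t=6 Δ0: s4=1 s1=1 s0=0 s2=0 clk=0
  Δ1: clk:0→1
  Δ2: s0:0→1
  (2Δ to stable)
t=7 Δ0: s4=1 s1=1 s0=1 s2=0 clk=1
  Δ1: clk:1→0
  (1Δ to stable)
t=8 Δ0: s4=1 s1=1 s0=1 s2=0 clk=0
  Δ1: clk:0→1
  Δ2: s0:1→0
  (2Δ to stable)
t=9 Δ0: s4=1 s1=1 s0=0 s2=0 clk=1
  Δ1: clk:1→0
  (1Δ to stable)
t=10 Δ0: s4=1 s1=1 s0=0 s2=0 clk=0
  Δ1: clk:0→1
  Δ2: s0:0→1
  (2Δ to stable)
t=11 Δ0: s4=1 s1=1 s0=1 s2=0 clk=1
  Δ1: clk:1→0
  (1Δ to stable)
t=12 Δ0: s4=1 s1=1 s0=1 s2=0 clk=0
  Δ1: clk:0→1
  Δ2: s0:1→0
  (2Δ to stable)
t=13 Δ0: s4=1 s1=1 s0=0 s2=0 clk=1
  Δ1: clk:1→0
  (1Δ to stable)
t=14 Δ0: s4=1 s1=1 s0=0 s2=0 clk=0
  Δ1: clk:0→1
  Δ2: s0:0→1
  (2Δ to stable)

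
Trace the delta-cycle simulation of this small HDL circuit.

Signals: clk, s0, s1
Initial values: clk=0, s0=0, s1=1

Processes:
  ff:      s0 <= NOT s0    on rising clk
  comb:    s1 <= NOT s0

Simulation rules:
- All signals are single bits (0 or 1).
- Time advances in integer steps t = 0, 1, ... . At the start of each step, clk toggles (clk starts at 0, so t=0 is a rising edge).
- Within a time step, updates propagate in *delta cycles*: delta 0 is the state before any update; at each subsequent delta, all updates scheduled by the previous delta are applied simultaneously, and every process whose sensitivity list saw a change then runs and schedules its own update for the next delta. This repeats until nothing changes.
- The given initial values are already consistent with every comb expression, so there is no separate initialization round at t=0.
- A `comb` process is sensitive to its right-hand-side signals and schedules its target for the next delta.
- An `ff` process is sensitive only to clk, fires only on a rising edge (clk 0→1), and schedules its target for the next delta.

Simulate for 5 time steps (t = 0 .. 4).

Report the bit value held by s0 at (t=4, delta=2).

1

t=0 Δ0: s0=0 clk=0 s1=1
  Δ1: clk:0→1
  Δ2: s0:0→1
  Δ3: s1:1→0
  (3Δ to stable)
t=1 Δ0: s0=1 clk=1 s1=0
  Δ1: clk:1→0
  (1Δ to stable)
t=2 Δ0: s0=1 clk=0 s1=0
  Δ1: clk:0→1
  Δ2: s0:1→0
  Δ3: s1:0→1
  (3Δ to stable)
t=3 Δ0: s0=0 clk=1 s1=1
  Δ1: clk:1→0
  (1Δ to stable)
t=4 Δ0: s0=0 clk=0 s1=1
  Δ1: clk:0→1
  Δ2: s0:0→1
  Δ3: s1:1→0
  (3Δ to stable)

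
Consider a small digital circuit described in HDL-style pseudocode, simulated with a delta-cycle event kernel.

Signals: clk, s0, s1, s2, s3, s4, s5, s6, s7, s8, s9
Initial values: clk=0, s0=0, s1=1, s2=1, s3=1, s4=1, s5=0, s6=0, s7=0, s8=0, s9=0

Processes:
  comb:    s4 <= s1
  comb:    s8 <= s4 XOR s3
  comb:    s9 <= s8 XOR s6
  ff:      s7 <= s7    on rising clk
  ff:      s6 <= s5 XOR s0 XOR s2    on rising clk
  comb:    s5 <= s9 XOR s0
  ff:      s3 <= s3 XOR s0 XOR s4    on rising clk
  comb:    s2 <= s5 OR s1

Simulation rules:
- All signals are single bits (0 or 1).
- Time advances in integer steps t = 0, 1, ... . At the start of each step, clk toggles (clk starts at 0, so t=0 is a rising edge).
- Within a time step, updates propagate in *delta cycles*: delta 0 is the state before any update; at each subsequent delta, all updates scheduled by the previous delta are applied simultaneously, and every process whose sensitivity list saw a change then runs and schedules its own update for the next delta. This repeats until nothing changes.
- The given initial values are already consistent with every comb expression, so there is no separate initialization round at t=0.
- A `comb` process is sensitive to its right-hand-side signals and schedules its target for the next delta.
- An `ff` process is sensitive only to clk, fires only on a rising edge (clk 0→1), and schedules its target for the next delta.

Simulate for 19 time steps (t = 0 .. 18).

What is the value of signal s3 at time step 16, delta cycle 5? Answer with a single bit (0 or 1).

0

t=0 Δ0: clk=0 s9=0 s5=0 s3=1 s7=0 s8=0 s6=0 s0=0 s4=1 s2=1 s1=1
  Δ1: clk:0→1
  Δ2: s3:1→0, s6:0→1
  Δ3: s9:0→1, s8:0→1
  Δ4: s9:1→0, s5:0→1
  Δ5: s5:1→0
  (5Δ to stable)
t=1 Δ0: clk=1 s9=0 s5=0 s3=0 s7=0 s8=1 s6=1 s0=0 s4=1 s2=1 s1=1
  Δ1: clk:1→0
  (1Δ to stable)
t=2 Δ0: clk=0 s9=0 s5=0 s3=0 s7=0 s8=1 s6=1 s0=0 s4=1 s2=1 s1=1
  Δ1: clk:0→1
  Δ2: s3:0→1
  Δ3: s8:1→0
  Δ4: s9:0→1
  Δ5: s5:0→1
  (5Δ to stable)
t=3 Δ0: clk=1 s9=1 s5=1 s3=1 s7=0 s8=0 s6=1 s0=0 s4=1 s2=1 s1=1
  Δ1: clk:1→0
  (1Δ to stable)
t=4 Δ0: clk=0 s9=1 s5=1 s3=1 s7=0 s8=0 s6=1 s0=0 s4=1 s2=1 s1=1
  Δ1: clk:0→1
  Δ2: s3:1→0, s6:1→0
  Δ3: s9:1→0, s8:0→1
  Δ4: s9:0→1, s5:1→0
  Δ5: s5:0→1
  (5Δ to stable)
t=5 Δ0: clk=1 s9=1 s5=1 s3=0 s7=0 s8=1 s6=0 s0=0 s4=1 s2=1 s1=1
  Δ1: clk:1→0
  (1Δ to stable)
t=6 Δ0: clk=0 s9=1 s5=1 s3=0 s7=0 s8=1 s6=0 s0=0 s4=1 s2=1 s1=1
  Δ1: clk:0→1
  Δ2: s3:0→1
  Δ3: s8:1→0
  Δ4: s9:1→0
  Δ5: s5:1→0
  (5Δ to stable)
t=7 Δ0: clk=1 s9=0 s5=0 s3=1 s7=0 s8=0 s6=0 s0=0 s4=1 s2=1 s1=1
  Δ1: clk:1→0
  (1Δ to stable)
t=8 Δ0: clk=0 s9=0 s5=0 s3=1 s7=0 s8=0 s6=0 s0=0 s4=1 s2=1 s1=1
  Δ1: clk:0→1
  Δ2: s3:1→0, s6:0→1
  Δ3: s9:0→1, s8:0→1
  Δ4: s9:1→0, s5:0→1
  Δ5: s5:1→0
  (5Δ to stable)
t=9 Δ0: clk=1 s9=0 s5=0 s3=0 s7=0 s8=1 s6=1 s0=0 s4=1 s2=1 s1=1
  Δ1: clk:1→0
  (1Δ to stable)
t=10 Δ0: clk=0 s9=0 s5=0 s3=0 s7=0 s8=1 s6=1 s0=0 s4=1 s2=1 s1=1
  Δ1: clk:0→1
  Δ2: s3:0→1
  Δ3: s8:1→0
  Δ4: s9:0→1
  Δ5: s5:0→1
  (5Δ to stable)
t=11 Δ0: clk=1 s9=1 s5=1 s3=1 s7=0 s8=0 s6=1 s0=0 s4=1 s2=1 s1=1
  Δ1: clk:1→0
  (1Δ to stable)
t=12 Δ0: clk=0 s9=1 s5=1 s3=1 s7=0 s8=0 s6=1 s0=0 s4=1 s2=1 s1=1
  Δ1: clk:0→1
  Δ2: s3:1→0, s6:1→0
  Δ3: s9:1→0, s8:0→1
  Δ4: s9:0→1, s5:1→0
  Δ5: s5:0→1
  (5Δ to stable)
t=13 Δ0: clk=1 s9=1 s5=1 s3=0 s7=0 s8=1 s6=0 s0=0 s4=1 s2=1 s1=1
  Δ1: clk:1→0
  (1Δ to stable)
t=14 Δ0: clk=0 s9=1 s5=1 s3=0 s7=0 s8=1 s6=0 s0=0 s4=1 s2=1 s1=1
  Δ1: clk:0→1
  Δ2: s3:0→1
  Δ3: s8:1→0
  Δ4: s9:1→0
  Δ5: s5:1→0
  (5Δ to stable)
t=15 Δ0: clk=1 s9=0 s5=0 s3=1 s7=0 s8=0 s6=0 s0=0 s4=1 s2=1 s1=1
  Δ1: clk:1→0
  (1Δ to stable)
t=16 Δ0: clk=0 s9=0 s5=0 s3=1 s7=0 s8=0 s6=0 s0=0 s4=1 s2=1 s1=1
  Δ1: clk:0→1
  Δ2: s3:1→0, s6:0→1
  Δ3: s9:0→1, s8:0→1
  Δ4: s9:1→0, s5:0→1
  Δ5: s5:1→0
  (5Δ to stable)
t=17 Δ0: clk=1 s9=0 s5=0 s3=0 s7=0 s8=1 s6=1 s0=0 s4=1 s2=1 s1=1
  Δ1: clk:1→0
  (1Δ to stable)
t=18 Δ0: clk=0 s9=0 s5=0 s3=0 s7=0 s8=1 s6=1 s0=0 s4=1 s2=1 s1=1
  Δ1: clk:0→1
  Δ2: s3:0→1
  Δ3: s8:1→0
  Δ4: s9:0→1
  Δ5: s5:0→1
  (5Δ to stable)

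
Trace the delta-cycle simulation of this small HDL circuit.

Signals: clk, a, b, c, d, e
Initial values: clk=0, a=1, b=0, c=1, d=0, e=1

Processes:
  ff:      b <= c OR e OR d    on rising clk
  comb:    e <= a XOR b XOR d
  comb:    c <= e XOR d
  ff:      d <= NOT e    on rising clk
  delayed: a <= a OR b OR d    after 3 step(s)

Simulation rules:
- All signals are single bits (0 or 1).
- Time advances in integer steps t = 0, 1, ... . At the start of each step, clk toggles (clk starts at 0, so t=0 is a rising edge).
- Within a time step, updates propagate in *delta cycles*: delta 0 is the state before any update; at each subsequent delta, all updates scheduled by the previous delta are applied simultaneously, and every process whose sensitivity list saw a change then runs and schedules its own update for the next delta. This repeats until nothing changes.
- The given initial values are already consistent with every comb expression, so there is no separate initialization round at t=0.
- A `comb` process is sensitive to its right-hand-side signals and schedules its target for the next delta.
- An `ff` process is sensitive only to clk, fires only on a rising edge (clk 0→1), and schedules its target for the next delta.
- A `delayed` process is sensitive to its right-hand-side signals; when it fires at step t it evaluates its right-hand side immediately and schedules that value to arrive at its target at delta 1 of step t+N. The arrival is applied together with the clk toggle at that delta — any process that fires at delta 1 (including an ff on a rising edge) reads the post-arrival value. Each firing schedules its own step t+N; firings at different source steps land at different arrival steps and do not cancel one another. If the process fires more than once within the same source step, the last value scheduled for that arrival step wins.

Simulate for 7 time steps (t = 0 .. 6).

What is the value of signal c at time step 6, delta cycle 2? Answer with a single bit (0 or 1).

0

t0.Δ0 c=1 clk=0 d=0 a=1 e=1 b=0
t0.Δ1 c=1 clk=1 d=0 a=1 e=1 b=0
t0.Δ2 c=1 clk=1 d=0 a=1 e=1 b=1
t0.Δ3 c=1 clk=1 d=0 a=1 e=0 b=1
t0.Δ4 c=0 clk=1 d=0 a=1 e=0 b=1
t1.Δ0 c=0 clk=1 d=0 a=1 e=0 b=1
t1.Δ1 c=0 clk=0 d=0 a=1 e=0 b=1
t2.Δ0 c=0 clk=0 d=0 a=1 e=0 b=1
t2.Δ1 c=0 clk=1 d=0 a=1 e=0 b=1
t2.Δ2 c=0 clk=1 d=1 a=1 e=0 b=0
t2.Δ3 c=1 clk=1 d=1 a=1 e=0 b=0
t3.Δ0 c=1 clk=1 d=1 a=1 e=0 b=0
t3.Δ1 c=1 clk=0 d=1 a=1 e=0 b=0
t4.Δ0 c=1 clk=0 d=1 a=1 e=0 b=0
t4.Δ1 c=1 clk=1 d=1 a=1 e=0 b=0
t4.Δ2 c=1 clk=1 d=1 a=1 e=0 b=1
t4.Δ3 c=1 clk=1 d=1 a=1 e=1 b=1
t4.Δ4 c=0 clk=1 d=1 a=1 e=1 b=1
t5.Δ0 c=0 clk=1 d=1 a=1 e=1 b=1
t5.Δ1 c=0 clk=0 d=1 a=1 e=1 b=1
t6.Δ0 c=0 clk=0 d=1 a=1 e=1 b=1
t6.Δ1 c=0 clk=1 d=1 a=1 e=1 b=1
t6.Δ2 c=0 clk=1 d=0 a=1 e=1 b=1
t6.Δ3 c=1 clk=1 d=0 a=1 e=0 b=1
t6.Δ4 c=0 clk=1 d=0 a=1 e=0 b=1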